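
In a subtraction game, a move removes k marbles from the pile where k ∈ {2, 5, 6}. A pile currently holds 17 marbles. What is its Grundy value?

Compute g(0), g(1), … for moves {2, 5, 6}:
k:     0  1  2  3  4  5  6  7  8  9 10 11 12 13 14 15 16 17
g(k):  0  0  1  1  0  2  1  3  0  2  1  0  0  1  1  0  2  1
So g(17) = 1.

1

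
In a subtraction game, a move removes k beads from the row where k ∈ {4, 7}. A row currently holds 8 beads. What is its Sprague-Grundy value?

2

Grundy values for subtraction set {4, 7}:
k:     0  1  2  3  4  5  6  7  8
g(k):  0  0  0  0  1  1  1  1  2
So g(8) = 2.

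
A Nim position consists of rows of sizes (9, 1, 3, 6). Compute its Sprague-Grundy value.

Nim-sum: 9 ⊕ 1 ⊕ 3 ⊕ 6 = 13.

13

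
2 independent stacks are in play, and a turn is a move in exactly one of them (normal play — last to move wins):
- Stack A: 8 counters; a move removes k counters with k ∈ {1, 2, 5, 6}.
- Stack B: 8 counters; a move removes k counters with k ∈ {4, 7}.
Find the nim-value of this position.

3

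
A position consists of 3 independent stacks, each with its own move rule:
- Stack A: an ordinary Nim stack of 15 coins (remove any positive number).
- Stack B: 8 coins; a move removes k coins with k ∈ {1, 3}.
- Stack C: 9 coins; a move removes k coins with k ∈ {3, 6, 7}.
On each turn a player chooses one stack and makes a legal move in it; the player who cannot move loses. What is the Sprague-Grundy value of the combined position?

Stack A is a plain Nim stack of size 15, so its Grundy value is 15.
For stack B, compute g(0), g(1), … with moves {1, 3}:
g(0) = mex{} = 0
g(1) = mex{0} = 1
g(2) = mex{1} = 0
g(3) = mex{0} = 1
g(4) = mex{1} = 0
g(5) = mex{0} = 1
g(6) = mex{1} = 0
g(7) = mex{0} = 1
g(8) = mex{1} = 0
So g(8) = 0.
Build the Grundy sequence for stack C with g(k) = mex{g(k−s) : s ∈ {3, 6, 7}, s ≤ k}:
k:     0  1  2  3  4  5  6  7  8  9
g(k):  0  0  0  1  1  1  2  2  2  3
So g(9) = 3.
The value of a disjunctive sum is the nim-sum of the parts.
Combined value = 15 XOR 0 XOR 3 = 12.

12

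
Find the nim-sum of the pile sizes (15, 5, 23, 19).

14

Nim-sum: 15 ⊕ 5 ⊕ 23 ⊕ 19 = 14.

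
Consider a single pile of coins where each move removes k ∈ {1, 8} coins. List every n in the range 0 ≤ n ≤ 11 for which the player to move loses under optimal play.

0, 2, 4, 6, 9, 11

Grundy values for subtraction set {1, 8}:
g(0) = mex{} = 0
g(1) = mex{0} = 1
g(2) = mex{1} = 0
g(3) = mex{0} = 1
g(4) = mex{1} = 0
g(5) = mex{0} = 1
g(6) = mex{1} = 0
g(7) = mex{0} = 1
g(8) = mex{0,1} = 2
g(9) = mex{1,2} = 0
g(10) = mex{0} = 1
g(11) = mex{1} = 0
The P-positions (g = 0) in 0..11 are 0, 2, 4, 6, 9, 11.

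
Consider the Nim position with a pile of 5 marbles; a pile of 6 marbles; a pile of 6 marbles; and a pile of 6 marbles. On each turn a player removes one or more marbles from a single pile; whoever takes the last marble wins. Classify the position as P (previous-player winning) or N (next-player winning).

N-position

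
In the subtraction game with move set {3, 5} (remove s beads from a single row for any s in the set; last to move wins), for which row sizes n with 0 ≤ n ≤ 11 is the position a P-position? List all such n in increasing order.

0, 1, 2, 8, 9, 10

Grundy values for subtraction set {3, 5}:
g(0) = mex{} = 0
g(1) = mex{} = 0
g(2) = mex{} = 0
g(3) = mex{0} = 1
g(4) = mex{0} = 1
g(5) = mex{0} = 1
g(6) = mex{0,1} = 2
g(7) = mex{0,1} = 2
g(8) = mex{1} = 0
g(9) = mex{1,2} = 0
g(10) = mex{1,2} = 0
g(11) = mex{0,2} = 1
The P-positions (g = 0) in 0..11 are 0, 1, 2, 8, 9, 10.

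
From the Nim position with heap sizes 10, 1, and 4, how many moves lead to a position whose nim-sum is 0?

Nim-sum: 10 ⊕ 1 ⊕ 4 = 15.
The overall nim-sum is X = 15. A heap of size p has a winning move iff p XOR X < p (reduce it to p XOR X).
  10: 10 XOR 15 = 5 < 10 — winning move (to 5).
  1: 1 XOR 15 = 14 ≥ 1 — no move.
  4: 4 XOR 15 = 11 ≥ 4 — no move.
That gives 1 winning move.

1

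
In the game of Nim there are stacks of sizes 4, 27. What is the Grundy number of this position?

31

Write each in binary and XOR column by column:
  00100  (4)
  11011  (27)
  -----
  11111  (31)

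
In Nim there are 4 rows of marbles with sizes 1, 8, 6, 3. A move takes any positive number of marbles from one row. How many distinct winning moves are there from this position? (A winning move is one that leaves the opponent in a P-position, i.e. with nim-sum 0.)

1

In binary:
  0001  (1)
  1000  (8)
  0110  (6)
  0011  (3)
  ----
  1100  (12)
The overall nim-sum is X = 12. A row of size p has a winning move iff p XOR X < p (reduce it to p XOR X).
  1: 1 XOR 12 = 13 ≥ 1 — no move.
  8: 8 XOR 12 = 4 < 8 — winning move (to 4).
  6: 6 XOR 12 = 10 ≥ 6 — no move.
  3: 3 XOR 12 = 15 ≥ 3 — no move.
That gives 1 winning move.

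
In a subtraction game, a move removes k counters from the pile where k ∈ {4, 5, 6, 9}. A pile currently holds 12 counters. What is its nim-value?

3

Compute g(0), g(1), … for moves {4, 5, 6, 9}:
k:     0  1  2  3  4  5  6  7  8  9 10 11 12
g(k):  0  0  0  0  1  1  1  1  2  2  2  2  3
So g(12) = 3.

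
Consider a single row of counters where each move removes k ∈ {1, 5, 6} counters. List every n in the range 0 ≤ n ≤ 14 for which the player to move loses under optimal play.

0, 2, 4, 11, 13

Build the Grundy sequence with g(k) = mex{g(k−s) : s ∈ {1, 5, 6}, s ≤ k}:
g(0) = mex{} = 0
g(1) = mex{0} = 1
g(2) = mex{1} = 0
g(3) = mex{0} = 1
g(4) = mex{1} = 0
g(5) = mex{0} = 1
g(6) = mex{0,1} = 2
g(7) = mex{0,1,2} = 3
g(8) = mex{0,1,3} = 2
g(9) = mex{0,1,2} = 3
g(10) = mex{0,1,3} = 2
g(11) = mex{1,2} = 0
g(12) = mex{0,2,3} = 1
g(13) = mex{1,2,3} = 0
g(14) = mex{0,2,3} = 1
The P-positions (g = 0) in 0..14 are 0, 2, 4, 11, 13.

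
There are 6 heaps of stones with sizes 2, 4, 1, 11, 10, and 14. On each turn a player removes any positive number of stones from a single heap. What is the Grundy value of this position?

Write each in binary and XOR column by column:
  0010  (2)
  0100  (4)
  0001  (1)
  1011  (11)
  1010  (10)
  1110  (14)
  ----
  1000  (8)

8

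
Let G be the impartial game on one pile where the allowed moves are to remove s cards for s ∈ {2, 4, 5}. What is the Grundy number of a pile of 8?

0

Compute g(0), g(1), … for moves {2, 4, 5}:
g(0) = mex{} = 0
g(1) = mex{} = 0
g(2) = mex{0} = 1
g(3) = mex{0} = 1
g(4) = mex{0,1} = 2
g(5) = mex{0,1} = 2
g(6) = mex{0,1,2} = 3
g(7) = mex{1,2} = 0
g(8) = mex{1,2,3} = 0
So g(8) = 0.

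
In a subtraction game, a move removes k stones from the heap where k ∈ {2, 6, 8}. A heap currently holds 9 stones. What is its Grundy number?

2

Compute g(0), g(1), … for moves {2, 6, 8}:
k:     0  1  2  3  4  5  6  7  8  9
g(k):  0  0  1  1  0  0  1  1  2  2
So g(9) = 2.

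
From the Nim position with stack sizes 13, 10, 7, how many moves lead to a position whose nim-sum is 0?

Nim-sum: 13 ^ 10 ^ 7 = 0.
The nim-sum is already 0, so every move leaves a nonzero nim-sum — there are no winning moves.

0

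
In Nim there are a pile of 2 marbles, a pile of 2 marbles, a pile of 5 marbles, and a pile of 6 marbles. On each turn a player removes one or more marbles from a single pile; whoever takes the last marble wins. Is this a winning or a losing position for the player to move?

Compute the nim-sum pairwise:
2 ⊕ 2 = 0
0 ⊕ 5 = 5
5 ⊕ 6 = 3
The nim-sum is 3 ≠ 0, so this is an N-position: the player to move can win.

Winning position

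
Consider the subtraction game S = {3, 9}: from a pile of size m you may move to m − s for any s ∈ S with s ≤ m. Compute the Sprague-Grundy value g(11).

Build the Grundy sequence with g(k) = mex{g(k−s) : s ∈ {3, 9}, s ≤ k}:
k:     0  1  2  3  4  5  6  7  8  9 10 11
g(k):  0  0  0  1  1  1  0  0  0  1  1  1
So g(11) = 1.

1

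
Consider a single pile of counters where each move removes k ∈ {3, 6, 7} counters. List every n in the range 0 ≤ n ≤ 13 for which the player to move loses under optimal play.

Grundy values for subtraction set {3, 6, 7}:
g(0) = mex{} = 0
g(1) = mex{} = 0
g(2) = mex{} = 0
g(3) = mex{0} = 1
g(4) = mex{0} = 1
g(5) = mex{0} = 1
g(6) = mex{0,1} = 2
g(7) = mex{0,1} = 2
g(8) = mex{0,1} = 2
g(9) = mex{0,1,2} = 3
g(10) = mex{1,2} = 0
g(11) = mex{1,2} = 0
g(12) = mex{1,2,3} = 0
g(13) = mex{0,2} = 1
The P-positions (g = 0) in 0..13 are 0, 1, 2, 10, 11, 12.

0, 1, 2, 10, 11, 12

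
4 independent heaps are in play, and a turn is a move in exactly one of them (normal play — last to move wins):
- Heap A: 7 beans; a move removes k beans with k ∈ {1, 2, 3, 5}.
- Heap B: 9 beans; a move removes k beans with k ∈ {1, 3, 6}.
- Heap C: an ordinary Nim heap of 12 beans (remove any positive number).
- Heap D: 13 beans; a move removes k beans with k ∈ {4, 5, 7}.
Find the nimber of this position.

For heap A, compute g(0), g(1), … with moves {1, 2, 3, 5}:
k:     0  1  2  3  4  5  6  7
g(k):  0  1  2  3  0  1  2  3
So g(7) = 3.
For heap B, compute g(0), g(1), … with moves {1, 3, 6}:
k:     0  1  2  3  4  5  6  7  8  9
g(k):  0  1  0  1  0  1  2  3  2  0
So g(9) = 0.
Heap C is a plain Nim heap of size 12, so its Grundy value is 12.
Grundy values for heap D (subtraction set {4, 5, 7}):
g(0) = mex{} = 0
g(1) = mex{} = 0
g(2) = mex{} = 0
g(3) = mex{} = 0
g(4) = mex{0} = 1
g(5) = mex{0} = 1
g(6) = mex{0} = 1
g(7) = mex{0} = 1
g(8) = mex{0,1} = 2
g(9) = mex{0,1} = 2
g(10) = mex{0,1} = 2
g(11) = mex{1} = 0
g(12) = mex{1,2} = 0
g(13) = mex{1,2} = 0
So g(13) = 0.
By the Sprague-Grundy theorem, the Grundy value of a sum of independent games is the XOR of the component values.
Combined value = 3 ⊕ 0 ⊕ 12 ⊕ 0 = 15.

15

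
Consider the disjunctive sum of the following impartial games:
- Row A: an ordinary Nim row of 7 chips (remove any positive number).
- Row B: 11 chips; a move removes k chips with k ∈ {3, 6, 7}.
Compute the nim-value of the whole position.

7

Row A is a plain Nim row of size 7, so its Grundy value is 7.
For row B, compute g(0), g(1), … with moves {3, 6, 7}:
k:     0  1  2  3  4  5  6  7  8  9 10 11
g(k):  0  0  0  1  1  1  2  2  2  3  0  0
So g(11) = 0.
The value of a disjunctive sum is the nim-sum of the parts.
Combined value = 7 ⊕ 0 = 7.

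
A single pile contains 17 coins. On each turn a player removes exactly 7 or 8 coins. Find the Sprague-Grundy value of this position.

Compute g(0), g(1), … for moves {7, 8}:
k:     0  1  2  3  4  5  6  7  8  9 10 11 12 13 14 15 16 17
g(k):  0  0  0  0  0  0  0  1  1  1  1  1  1  1  2  0  0  0
So g(17) = 0.

0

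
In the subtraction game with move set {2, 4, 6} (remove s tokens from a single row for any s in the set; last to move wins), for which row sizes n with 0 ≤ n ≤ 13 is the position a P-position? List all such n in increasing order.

0, 1, 8, 9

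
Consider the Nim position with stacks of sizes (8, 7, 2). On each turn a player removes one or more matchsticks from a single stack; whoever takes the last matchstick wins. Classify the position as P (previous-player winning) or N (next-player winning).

Nim-sum: 8 XOR 7 XOR 2 = 13.
The nim-sum is 13 ≠ 0, so this is an N-position: the player to move can win.

N-position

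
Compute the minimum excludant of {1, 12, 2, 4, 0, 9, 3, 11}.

5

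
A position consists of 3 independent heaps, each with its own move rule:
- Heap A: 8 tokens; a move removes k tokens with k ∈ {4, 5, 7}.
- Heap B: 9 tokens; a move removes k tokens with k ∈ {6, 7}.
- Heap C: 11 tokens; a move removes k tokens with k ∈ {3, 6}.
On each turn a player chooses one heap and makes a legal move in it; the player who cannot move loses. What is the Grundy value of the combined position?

3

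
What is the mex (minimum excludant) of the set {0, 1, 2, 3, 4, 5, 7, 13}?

6

The values 0, 1, 2, 3, 4, 5 are all present; 6 is the first non-negative integer missing from the set.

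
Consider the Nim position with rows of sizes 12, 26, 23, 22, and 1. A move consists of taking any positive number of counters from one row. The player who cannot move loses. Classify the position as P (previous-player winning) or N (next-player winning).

N-position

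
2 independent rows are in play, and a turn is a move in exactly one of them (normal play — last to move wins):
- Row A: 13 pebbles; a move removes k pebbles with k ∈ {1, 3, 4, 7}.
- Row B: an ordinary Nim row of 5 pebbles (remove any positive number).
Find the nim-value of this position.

6

Grundy values for row A (subtraction set {1, 3, 4, 7}):
k:     0  1  2  3  4  5  6  7  8  9 10 11 12 13
g(k):  0  1  0  1  2  3  2  3  0  1  0  1  2  3
So g(13) = 3.
Row B is a plain Nim row of size 5, so its Grundy value is 5.
By the Sprague-Grundy theorem, the Grundy value of a sum of independent games is the XOR of the component values.
Combined value = 3 XOR 5 = 6.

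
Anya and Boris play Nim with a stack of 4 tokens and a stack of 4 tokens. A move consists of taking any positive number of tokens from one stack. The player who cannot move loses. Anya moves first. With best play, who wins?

Boris wins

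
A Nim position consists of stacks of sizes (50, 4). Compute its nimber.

54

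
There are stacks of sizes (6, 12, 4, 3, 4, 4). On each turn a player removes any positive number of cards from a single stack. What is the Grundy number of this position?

13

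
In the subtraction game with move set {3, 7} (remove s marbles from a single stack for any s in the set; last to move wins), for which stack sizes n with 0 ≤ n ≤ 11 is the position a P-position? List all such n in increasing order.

0, 1, 2, 6, 10, 11

Grundy values for subtraction set {3, 7}:
g(0) = mex{} = 0
g(1) = mex{} = 0
g(2) = mex{} = 0
g(3) = mex{0} = 1
g(4) = mex{0} = 1
g(5) = mex{0} = 1
g(6) = mex{1} = 0
g(7) = mex{0,1} = 2
g(8) = mex{0,1} = 2
g(9) = mex{0} = 1
g(10) = mex{1,2} = 0
g(11) = mex{1,2} = 0
The P-positions (g = 0) in 0..11 are 0, 1, 2, 6, 10, 11.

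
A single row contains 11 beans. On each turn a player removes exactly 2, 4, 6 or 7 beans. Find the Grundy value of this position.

1

Compute g(0), g(1), … for moves {2, 4, 6, 7}:
g(0) = mex{} = 0
g(1) = mex{} = 0
g(2) = mex{0} = 1
g(3) = mex{0} = 1
g(4) = mex{0,1} = 2
g(5) = mex{0,1} = 2
g(6) = mex{0,1,2} = 3
g(7) = mex{0,1,2} = 3
g(8) = mex{0,1,2,3} = 4
g(9) = mex{1,2,3} = 0
g(10) = mex{1,2,3,4} = 0
g(11) = mex{0,2,3} = 1
So g(11) = 1.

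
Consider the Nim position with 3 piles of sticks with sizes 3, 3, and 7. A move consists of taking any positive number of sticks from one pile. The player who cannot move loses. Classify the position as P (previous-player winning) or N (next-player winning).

N-position

Compute the nim-sum pairwise:
3 XOR 3 = 0
0 XOR 7 = 7
The nim-sum is 7 ≠ 0, so this is an N-position: the player to move can win.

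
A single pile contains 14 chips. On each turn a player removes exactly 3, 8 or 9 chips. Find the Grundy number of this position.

2

Compute g(0), g(1), … for moves {3, 8, 9}:
g(0) = mex{} = 0
g(1) = mex{} = 0
g(2) = mex{} = 0
g(3) = mex{0} = 1
g(4) = mex{0} = 1
g(5) = mex{0} = 1
g(6) = mex{1} = 0
g(7) = mex{1} = 0
g(8) = mex{0,1} = 2
g(9) = mex{0} = 1
g(10) = mex{0} = 1
g(11) = mex{0,1,2} = 3
g(12) = mex{1} = 0
g(13) = mex{1} = 0
g(14) = mex{0,1,3} = 2
So g(14) = 2.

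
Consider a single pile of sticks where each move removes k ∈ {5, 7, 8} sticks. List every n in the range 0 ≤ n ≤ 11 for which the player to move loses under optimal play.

Build the Grundy sequence with g(k) = mex{g(k−s) : s ∈ {5, 7, 8}, s ≤ k}:
k:     0  1  2  3  4  5  6  7  8  9 10 11
g(k):  0  0  0  0  0  1  1  1  1  1  2  2
The P-positions (g = 0) in 0..11 are 0, 1, 2, 3, 4.

0, 1, 2, 3, 4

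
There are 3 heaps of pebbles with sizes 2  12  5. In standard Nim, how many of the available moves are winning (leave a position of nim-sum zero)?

Nim-sum: 2 ^ 12 ^ 5 = 11.
The overall nim-sum is X = 11. A heap of size p has a winning move iff p XOR X < p (reduce it to p XOR X).
  2: 2 XOR 11 = 9 ≥ 2 — no move.
  12: 12 XOR 11 = 7 < 12 — winning move (to 7).
  5: 5 XOR 11 = 14 ≥ 5 — no move.
That gives 1 winning move.

1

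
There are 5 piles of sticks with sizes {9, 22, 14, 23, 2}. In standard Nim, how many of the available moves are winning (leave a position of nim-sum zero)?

3

Nim-sum: 9 ^ 22 ^ 14 ^ 23 ^ 2 = 4.
The overall nim-sum is X = 4. A pile of size p has a winning move iff p XOR X < p (reduce it to p XOR X).
  9: 9 XOR 4 = 13 ≥ 9 — no move.
  22: 22 XOR 4 = 18 < 22 — winning move (to 18).
  14: 14 XOR 4 = 10 < 14 — winning move (to 10).
  23: 23 XOR 4 = 19 < 23 — winning move (to 19).
  2: 2 XOR 4 = 6 ≥ 2 — no move.
That gives 3 winning moves.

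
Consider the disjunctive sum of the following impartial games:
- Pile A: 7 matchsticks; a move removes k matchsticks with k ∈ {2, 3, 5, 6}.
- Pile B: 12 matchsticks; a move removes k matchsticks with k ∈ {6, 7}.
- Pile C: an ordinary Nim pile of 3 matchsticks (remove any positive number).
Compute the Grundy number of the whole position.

2

Build the Grundy sequence for pile A with g(k) = mex{g(k−s) : s ∈ {2, 3, 5, 6}, s ≤ k}:
k:     0  1  2  3  4  5  6  7
g(k):  0  0  1  1  2  2  3  3
So g(7) = 3.
For pile B, compute g(0), g(1), … with moves {6, 7}:
g(0) = mex{} = 0
g(1) = mex{} = 0
g(2) = mex{} = 0
g(3) = mex{} = 0
g(4) = mex{} = 0
g(5) = mex{} = 0
g(6) = mex{0} = 1
g(7) = mex{0} = 1
g(8) = mex{0} = 1
g(9) = mex{0} = 1
g(10) = mex{0} = 1
g(11) = mex{0} = 1
g(12) = mex{0,1} = 2
So g(12) = 2.
Pile C is a plain Nim pile of size 3, so its Grundy value is 3.
The value of a disjunctive sum is the nim-sum of the parts.
Combined value = 3 ⊕ 2 ⊕ 3 = 2.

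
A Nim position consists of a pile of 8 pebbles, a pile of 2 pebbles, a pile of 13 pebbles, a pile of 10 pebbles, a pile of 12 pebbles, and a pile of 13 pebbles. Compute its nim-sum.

12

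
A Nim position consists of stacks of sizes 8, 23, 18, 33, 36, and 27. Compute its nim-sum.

Compute the nim-sum pairwise:
8 ⊕ 23 = 31
31 ⊕ 18 = 13
13 ⊕ 33 = 44
44 ⊕ 36 = 8
8 ⊕ 27 = 19

19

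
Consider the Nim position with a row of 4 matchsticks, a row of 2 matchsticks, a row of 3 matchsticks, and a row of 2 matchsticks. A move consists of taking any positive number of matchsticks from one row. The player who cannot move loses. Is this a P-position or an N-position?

Compute the nim-sum pairwise:
4 XOR 2 = 6
6 XOR 3 = 5
5 XOR 2 = 7
The nim-sum is 7 ≠ 0, so this is an N-position: the player to move can win.

N-position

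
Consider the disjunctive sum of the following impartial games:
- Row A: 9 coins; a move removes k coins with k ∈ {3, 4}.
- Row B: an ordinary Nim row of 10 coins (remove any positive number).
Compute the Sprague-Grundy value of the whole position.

For row A, compute g(0), g(1), … with moves {3, 4}:
k:     0  1  2  3  4  5  6  7  8  9
g(k):  0  0  0  1  1  1  2  0  0  0
So g(9) = 0.
Row B is a plain Nim row of size 10, so its Grundy value is 10.
The value of a disjunctive sum is the nim-sum of the parts.
Combined value = 0 XOR 10 = 10.

10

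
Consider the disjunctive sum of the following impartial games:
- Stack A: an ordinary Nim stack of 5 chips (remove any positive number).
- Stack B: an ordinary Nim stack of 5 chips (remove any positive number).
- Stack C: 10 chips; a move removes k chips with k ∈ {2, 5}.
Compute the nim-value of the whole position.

1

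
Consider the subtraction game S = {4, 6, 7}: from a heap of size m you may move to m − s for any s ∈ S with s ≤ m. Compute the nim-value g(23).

Grundy values for subtraction set {4, 6, 7}:
k:     0  1  2  3  4  5  6  7  8  9 10 11 12 13 14 15 16 17 18 19 20 21 22 23
g(k):  0  0  0  0  1  1  1  1  2  2  2  0  0  0  0  1  1  1  1  2  2  2  0  0
So g(23) = 0.

0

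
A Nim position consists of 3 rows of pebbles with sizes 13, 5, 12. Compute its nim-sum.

Bitwise XOR of the heap sizes:
  1101  (13)
  0101  (5)
  1100  (12)
  ----
  0100  (4)

4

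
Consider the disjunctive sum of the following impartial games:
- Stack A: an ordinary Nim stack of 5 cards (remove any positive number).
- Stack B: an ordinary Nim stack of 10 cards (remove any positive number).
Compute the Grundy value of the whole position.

Stack A is a plain Nim stack of size 5, so its Grundy value is 5.
Stack B is a plain Nim stack of size 10, so its Grundy value is 10.
By the Sprague-Grundy theorem, the Grundy value of a sum of independent games is the XOR of the component values.
Combined value = 5 ⊕ 10 = 15.

15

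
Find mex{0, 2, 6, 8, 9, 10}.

1

0 is in the set but 1 is not, so the mex is 1.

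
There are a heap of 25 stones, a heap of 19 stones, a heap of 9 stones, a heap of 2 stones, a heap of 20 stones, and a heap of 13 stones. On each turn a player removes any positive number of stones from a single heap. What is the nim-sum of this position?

24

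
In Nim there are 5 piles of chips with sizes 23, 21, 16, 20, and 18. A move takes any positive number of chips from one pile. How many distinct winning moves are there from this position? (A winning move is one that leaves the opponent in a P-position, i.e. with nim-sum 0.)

5

Bitwise XOR of the heap sizes:
  10111  (23)
  10101  (21)
  10000  (16)
  10100  (20)
  10010  (18)
  -----
  10100  (20)
The overall nim-sum is X = 20. A pile of size p has a winning move iff p XOR X < p (reduce it to p XOR X).
  23: 23 XOR 20 = 3 < 23 — winning move (to 3).
  21: 21 XOR 20 = 1 < 21 — winning move (to 1).
  16: 16 XOR 20 = 4 < 16 — winning move (to 4).
  20: 20 XOR 20 = 0 < 20 — winning move (to 0).
  18: 18 XOR 20 = 6 < 18 — winning move (to 6).
That gives 5 winning moves.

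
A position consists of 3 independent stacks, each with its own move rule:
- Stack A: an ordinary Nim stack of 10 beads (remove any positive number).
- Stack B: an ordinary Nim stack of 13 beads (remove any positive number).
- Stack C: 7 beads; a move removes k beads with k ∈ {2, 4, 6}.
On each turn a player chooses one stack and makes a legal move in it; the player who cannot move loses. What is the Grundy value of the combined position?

Stack A is a plain Nim stack of size 10, so its Grundy value is 10.
Stack B is a plain Nim stack of size 13, so its Grundy value is 13.
Build the Grundy sequence for stack C with g(k) = mex{g(k−s) : s ∈ {2, 4, 6}, s ≤ k}:
g(0) = mex{} = 0
g(1) = mex{} = 0
g(2) = mex{0} = 1
g(3) = mex{0} = 1
g(4) = mex{0,1} = 2
g(5) = mex{0,1} = 2
g(6) = mex{0,1,2} = 3
g(7) = mex{0,1,2} = 3
So g(7) = 3.
By the Sprague-Grundy theorem, the Grundy value of a sum of independent games is the XOR of the component values.
Combined value = 10 ⊕ 13 ⊕ 3 = 4.

4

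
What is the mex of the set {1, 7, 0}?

2

The values 0, 1 are all present; 2 is the first non-negative integer missing from the set.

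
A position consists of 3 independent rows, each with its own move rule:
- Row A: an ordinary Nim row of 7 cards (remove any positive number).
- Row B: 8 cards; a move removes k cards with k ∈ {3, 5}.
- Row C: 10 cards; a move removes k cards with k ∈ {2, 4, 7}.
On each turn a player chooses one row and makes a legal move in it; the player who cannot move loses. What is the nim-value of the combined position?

Row A is a plain Nim row of size 7, so its Grundy value is 7.
Build the Grundy sequence for row B with g(k) = mex{g(k−s) : s ∈ {3, 5}, s ≤ k}:
k:     0  1  2  3  4  5  6  7  8
g(k):  0  0  0  1  1  1  2  2  0
So g(8) = 0.
Grundy values for row C (subtraction set {2, 4, 7}):
k:     0  1  2  3  4  5  6  7  8  9 10
g(k):  0  0  1  1  2  2  0  3  1  0  2
So g(10) = 2.
The value of a disjunctive sum is the nim-sum of the parts.
Combined value = 7 XOR 0 XOR 2 = 5.

5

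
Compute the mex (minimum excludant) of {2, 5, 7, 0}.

1

0 is in the set but 1 is not, so the mex is 1.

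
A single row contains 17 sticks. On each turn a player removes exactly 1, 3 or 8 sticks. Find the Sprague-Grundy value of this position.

0

Build the Grundy sequence with g(k) = mex{g(k−s) : s ∈ {1, 3, 8}, s ≤ k}:
k:     0  1  2  3  4  5  6  7  8  9 10 11 12 13 14 15 16 17
g(k):  0  1  0  1  0  1  0  1  2  3  2  0  1  0  1  0  1  0
So g(17) = 0.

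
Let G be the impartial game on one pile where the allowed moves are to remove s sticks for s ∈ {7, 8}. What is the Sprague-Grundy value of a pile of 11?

1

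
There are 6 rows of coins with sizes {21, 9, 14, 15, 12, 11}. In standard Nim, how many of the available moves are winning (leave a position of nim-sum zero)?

Compute the nim-sum pairwise:
21 ^ 9 = 28
28 ^ 14 = 18
18 ^ 15 = 29
29 ^ 12 = 17
17 ^ 11 = 26
The overall nim-sum is X = 26. A row of size p has a winning move iff p XOR X < p (reduce it to p XOR X).
  21: 21 XOR 26 = 15 < 21 — winning move (to 15).
  9: 9 XOR 26 = 19 ≥ 9 — no move.
  14: 14 XOR 26 = 20 ≥ 14 — no move.
  15: 15 XOR 26 = 21 ≥ 15 — no move.
  12: 12 XOR 26 = 22 ≥ 12 — no move.
  11: 11 XOR 26 = 17 ≥ 11 — no move.
That gives 1 winning move.

1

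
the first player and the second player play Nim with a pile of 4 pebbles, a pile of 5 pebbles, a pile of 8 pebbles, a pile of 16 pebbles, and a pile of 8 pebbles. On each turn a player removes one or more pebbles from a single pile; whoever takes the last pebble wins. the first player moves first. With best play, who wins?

the first player wins

Write each in binary and XOR column by column:
  00100  (4)
  00101  (5)
  01000  (8)
  10000  (16)
  01000  (8)
  -----
  10001  (17)
The nim-sum is 17 ≠ 0, so this is an N-position: the player to move can win; the first player has a winning move.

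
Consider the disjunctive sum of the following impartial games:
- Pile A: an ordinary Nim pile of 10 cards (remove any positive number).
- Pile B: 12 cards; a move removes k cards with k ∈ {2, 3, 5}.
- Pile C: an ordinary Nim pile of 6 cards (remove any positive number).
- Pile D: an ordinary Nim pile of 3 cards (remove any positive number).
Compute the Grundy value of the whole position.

13

Pile A is a plain Nim pile of size 10, so its Grundy value is 10.
For pile B, compute g(0), g(1), … with moves {2, 3, 5}:
k:     0  1  2  3  4  5  6  7  8  9 10 11 12
g(k):  0  0  1  1  2  2  3  0  0  1  1  2  2
So g(12) = 2.
Pile C is a plain Nim pile of size 6, so its Grundy value is 6.
Pile D is a plain Nim pile of size 3, so its Grundy value is 3.
By the Sprague-Grundy theorem, the Grundy value of a sum of independent games is the XOR of the component values.
Combined value = 10 XOR 2 XOR 6 XOR 3 = 13.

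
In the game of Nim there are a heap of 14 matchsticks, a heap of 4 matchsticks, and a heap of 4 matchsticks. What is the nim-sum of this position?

Compute the nim-sum pairwise:
14 ^ 4 = 10
10 ^ 4 = 14

14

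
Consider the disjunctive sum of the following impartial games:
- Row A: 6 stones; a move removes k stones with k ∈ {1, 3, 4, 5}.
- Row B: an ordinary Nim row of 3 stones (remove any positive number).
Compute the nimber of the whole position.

Build the Grundy sequence for row A with g(k) = mex{g(k−s) : s ∈ {1, 3, 4, 5}, s ≤ k}:
k:     0  1  2  3  4  5  6
g(k):  0  1  0  1  2  3  2
So g(6) = 2.
Row B is a plain Nim row of size 3, so its Grundy value is 3.
The value of a disjunctive sum is the nim-sum of the parts.
Combined value = 2 XOR 3 = 1.

1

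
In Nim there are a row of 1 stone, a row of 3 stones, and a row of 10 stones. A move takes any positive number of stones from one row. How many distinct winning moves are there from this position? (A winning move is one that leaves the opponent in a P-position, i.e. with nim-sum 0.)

1

Compute the nim-sum pairwise:
1 ⊕ 3 = 2
2 ⊕ 10 = 8
The overall nim-sum is X = 8. A row of size p has a winning move iff p XOR X < p (reduce it to p XOR X).
  1: 1 XOR 8 = 9 ≥ 1 — no move.
  3: 3 XOR 8 = 11 ≥ 3 — no move.
  10: 10 XOR 8 = 2 < 10 — winning move (to 2).
That gives 1 winning move.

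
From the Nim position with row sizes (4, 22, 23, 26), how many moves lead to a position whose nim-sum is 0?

Compute the nim-sum pairwise:
4 ⊕ 22 = 18
18 ⊕ 23 = 5
5 ⊕ 26 = 31
The overall nim-sum is X = 31. A row of size p has a winning move iff p XOR X < p (reduce it to p XOR X).
  4: 4 XOR 31 = 27 ≥ 4 — no move.
  22: 22 XOR 31 = 9 < 22 — winning move (to 9).
  23: 23 XOR 31 = 8 < 23 — winning move (to 8).
  26: 26 XOR 31 = 5 < 26 — winning move (to 5).
That gives 3 winning moves.

3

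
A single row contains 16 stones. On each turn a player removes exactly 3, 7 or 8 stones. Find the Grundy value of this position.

Compute g(0), g(1), … for moves {3, 7, 8}:
k:     0  1  2  3  4  5  6  7  8  9 10 11 12 13 14 15 16
g(k):  0  0  0  1  1  1  0  2  2  1  3  0  0  2  1  1  0
So g(16) = 0.

0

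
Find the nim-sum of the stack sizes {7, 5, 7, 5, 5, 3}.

Nim-sum: 7 XOR 5 XOR 7 XOR 5 XOR 5 XOR 3 = 6.

6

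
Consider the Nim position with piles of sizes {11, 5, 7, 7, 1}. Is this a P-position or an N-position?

Bitwise XOR of the heap sizes:
  1011  (11)
  0101  (5)
  0111  (7)
  0111  (7)
  0001  (1)
  ----
  1111  (15)
The nim-sum is 15 ≠ 0, so this is an N-position: the player to move can win.

N-position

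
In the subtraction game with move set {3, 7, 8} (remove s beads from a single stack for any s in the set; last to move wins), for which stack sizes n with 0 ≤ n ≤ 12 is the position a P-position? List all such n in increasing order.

0, 1, 2, 6, 11, 12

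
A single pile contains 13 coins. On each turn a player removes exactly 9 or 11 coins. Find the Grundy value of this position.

Compute g(0), g(1), … for moves {9, 11}:
k:     0  1  2  3  4  5  6  7  8  9 10 11 12 13
g(k):  0  0  0  0  0  0  0  0  0  1  1  1  1  1
So g(13) = 1.

1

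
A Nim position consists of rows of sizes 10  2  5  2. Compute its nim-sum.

Write each in binary and XOR column by column:
  1010  (10)
  0010  (2)
  0101  (5)
  0010  (2)
  ----
  1111  (15)

15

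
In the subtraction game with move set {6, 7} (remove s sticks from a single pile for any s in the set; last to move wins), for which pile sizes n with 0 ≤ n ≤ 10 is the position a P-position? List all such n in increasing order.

0, 1, 2, 3, 4, 5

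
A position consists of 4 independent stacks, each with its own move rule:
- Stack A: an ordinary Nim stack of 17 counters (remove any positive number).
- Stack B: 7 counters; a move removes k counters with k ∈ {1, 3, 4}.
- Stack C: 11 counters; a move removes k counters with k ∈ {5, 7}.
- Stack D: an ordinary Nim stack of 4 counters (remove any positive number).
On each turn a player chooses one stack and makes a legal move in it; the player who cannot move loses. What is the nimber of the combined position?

23

Stack A is a plain Nim stack of size 17, so its Grundy value is 17.
For stack B, compute g(0), g(1), … with moves {1, 3, 4}:
k:     0  1  2  3  4  5  6  7
g(k):  0  1  0  1  2  3  2  0
So g(7) = 0.
Build the Grundy sequence for stack C with g(k) = mex{g(k−s) : s ∈ {5, 7}, s ≤ k}:
g(0) = mex{} = 0
g(1) = mex{} = 0
g(2) = mex{} = 0
g(3) = mex{} = 0
g(4) = mex{} = 0
g(5) = mex{0} = 1
g(6) = mex{0} = 1
g(7) = mex{0} = 1
g(8) = mex{0} = 1
g(9) = mex{0} = 1
g(10) = mex{0,1} = 2
g(11) = mex{0,1} = 2
So g(11) = 2.
Stack D is a plain Nim stack of size 4, so its Grundy value is 4.
The value of a disjunctive sum is the nim-sum of the parts.
Combined value = 17 XOR 0 XOR 2 XOR 4 = 23.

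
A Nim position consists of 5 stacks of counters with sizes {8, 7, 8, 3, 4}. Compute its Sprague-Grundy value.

0

Write each in binary and XOR column by column:
  1000  (8)
  0111  (7)
  1000  (8)
  0011  (3)
  0100  (4)
  ----
  0000  (0)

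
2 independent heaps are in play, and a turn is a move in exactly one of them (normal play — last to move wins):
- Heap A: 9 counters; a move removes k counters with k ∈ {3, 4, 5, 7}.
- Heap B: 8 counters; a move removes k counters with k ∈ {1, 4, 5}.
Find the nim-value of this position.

3

Build the Grundy sequence for heap A with g(k) = mex{g(k−s) : s ∈ {3, 4, 5, 7}, s ≤ k}:
k:     0  1  2  3  4  5  6  7  8  9
g(k):  0  0  0  1  1  1  2  2  2  3
So g(9) = 3.
Build the Grundy sequence for heap B with g(k) = mex{g(k−s) : s ∈ {1, 4, 5}, s ≤ k}:
k:     0  1  2  3  4  5  6  7  8
g(k):  0  1  0  1  2  3  2  3  0
So g(8) = 0.
The value of a disjunctive sum is the nim-sum of the parts.
Combined value = 3 ⊕ 0 = 3.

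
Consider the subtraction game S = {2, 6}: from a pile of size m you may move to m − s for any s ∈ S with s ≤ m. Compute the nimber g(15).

Build the Grundy sequence with g(k) = mex{g(k−s) : s ∈ {2, 6}, s ≤ k}:
k:     0  1  2  3  4  5  6  7  8  9 10 11 12 13 14 15
g(k):  0  0  1  1  0  0  1  1  0  0  1  1  0  0  1  1
So g(15) = 1.

1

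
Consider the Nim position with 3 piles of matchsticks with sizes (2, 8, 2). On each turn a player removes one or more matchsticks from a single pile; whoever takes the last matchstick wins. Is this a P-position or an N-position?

Compute the nim-sum pairwise:
2 ⊕ 8 = 10
10 ⊕ 2 = 8
The nim-sum is 8 ≠ 0, so this is an N-position: the player to move can win.

N-position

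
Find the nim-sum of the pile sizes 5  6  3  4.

4

Nim-sum: 5 ⊕ 6 ⊕ 3 ⊕ 4 = 4.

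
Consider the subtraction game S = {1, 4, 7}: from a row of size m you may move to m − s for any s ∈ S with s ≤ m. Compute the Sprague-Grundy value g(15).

2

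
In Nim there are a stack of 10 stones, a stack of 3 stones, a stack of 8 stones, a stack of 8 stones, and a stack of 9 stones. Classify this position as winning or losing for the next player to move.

Losing position

Nim-sum: 10 ⊕ 3 ⊕ 8 ⊕ 8 ⊕ 9 = 0.
The nim-sum is 0, so this is a P-position: the player to move is in a losing position under optimal play.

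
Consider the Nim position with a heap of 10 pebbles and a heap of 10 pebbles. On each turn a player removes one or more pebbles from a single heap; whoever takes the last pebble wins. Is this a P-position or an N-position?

P-position

Compute the nim-sum pairwise:
10 ^ 10 = 0
The nim-sum is 0, so this is a P-position: the player to move is in a losing position under optimal play.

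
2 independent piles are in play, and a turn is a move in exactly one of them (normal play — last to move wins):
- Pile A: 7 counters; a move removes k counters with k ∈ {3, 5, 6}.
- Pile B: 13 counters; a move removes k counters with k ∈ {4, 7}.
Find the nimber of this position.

Grundy values for pile A (subtraction set {3, 5, 6}):
g(0) = mex{} = 0
g(1) = mex{} = 0
g(2) = mex{} = 0
g(3) = mex{0} = 1
g(4) = mex{0} = 1
g(5) = mex{0} = 1
g(6) = mex{0,1} = 2
g(7) = mex{0,1} = 2
So g(7) = 2.
For pile B, compute g(0), g(1), … with moves {4, 7}:
k:     0  1  2  3  4  5  6  7  8  9 10 11 12 13
g(k):  0  0  0  0  1  1  1  1  2  2  2  0  0  0
So g(13) = 0.
By the Sprague-Grundy theorem, the Grundy value of a sum of independent games is the XOR of the component values.
Combined value = 2 ⊕ 0 = 2.

2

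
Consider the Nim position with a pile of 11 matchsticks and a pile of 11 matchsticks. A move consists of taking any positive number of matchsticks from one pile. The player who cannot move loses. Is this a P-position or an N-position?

P-position

Bitwise XOR of the heap sizes:
  1011  (11)
  1011  (11)
  ----
  0000  (0)
The nim-sum is 0, so this is a P-position: the player to move is in a losing position under optimal play.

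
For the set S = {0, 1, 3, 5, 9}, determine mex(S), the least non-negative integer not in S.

2

The values 0, 1 are all present; 2 is the first non-negative integer missing from the set.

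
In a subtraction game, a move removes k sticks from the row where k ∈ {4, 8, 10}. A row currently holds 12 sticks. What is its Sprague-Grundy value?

3

Compute g(0), g(1), … for moves {4, 8, 10}:
g(0) = mex{} = 0
g(1) = mex{} = 0
g(2) = mex{} = 0
g(3) = mex{} = 0
g(4) = mex{0} = 1
g(5) = mex{0} = 1
g(6) = mex{0} = 1
g(7) = mex{0} = 1
g(8) = mex{0,1} = 2
g(9) = mex{0,1} = 2
g(10) = mex{0,1} = 2
g(11) = mex{0,1} = 2
g(12) = mex{0,1,2} = 3
So g(12) = 3.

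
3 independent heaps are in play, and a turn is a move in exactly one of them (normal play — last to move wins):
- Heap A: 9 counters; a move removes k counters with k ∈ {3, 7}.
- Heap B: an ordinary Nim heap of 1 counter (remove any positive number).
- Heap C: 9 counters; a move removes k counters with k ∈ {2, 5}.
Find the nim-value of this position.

Build the Grundy sequence for heap A with g(k) = mex{g(k−s) : s ∈ {3, 7}, s ≤ k}:
g(0) = mex{} = 0
g(1) = mex{} = 0
g(2) = mex{} = 0
g(3) = mex{0} = 1
g(4) = mex{0} = 1
g(5) = mex{0} = 1
g(6) = mex{1} = 0
g(7) = mex{0,1} = 2
g(8) = mex{0,1} = 2
g(9) = mex{0} = 1
So g(9) = 1.
Heap B is a plain Nim heap of size 1, so its Grundy value is 1.
Grundy values for heap C (subtraction set {2, 5}):
g(0) = mex{} = 0
g(1) = mex{} = 0
g(2) = mex{0} = 1
g(3) = mex{0} = 1
g(4) = mex{1} = 0
g(5) = mex{0,1} = 2
g(6) = mex{0} = 1
g(7) = mex{1,2} = 0
g(8) = mex{1} = 0
g(9) = mex{0} = 1
So g(9) = 1.
The value of a disjunctive sum is the nim-sum of the parts.
Combined value = 1 ⊕ 1 ⊕ 1 = 1.

1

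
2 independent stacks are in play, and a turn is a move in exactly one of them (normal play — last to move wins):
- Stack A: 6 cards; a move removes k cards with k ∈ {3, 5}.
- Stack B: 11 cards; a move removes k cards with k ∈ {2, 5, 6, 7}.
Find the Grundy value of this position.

1

For stack A, compute g(0), g(1), … with moves {3, 5}:
k:     0  1  2  3  4  5  6
g(k):  0  0  0  1  1  1  2
So g(6) = 2.
For stack B, compute g(0), g(1), … with moves {2, 5, 6, 7}:
g(0) = mex{} = 0
g(1) = mex{} = 0
g(2) = mex{0} = 1
g(3) = mex{0} = 1
g(4) = mex{1} = 0
g(5) = mex{0,1} = 2
g(6) = mex{0} = 1
g(7) = mex{0,1,2} = 3
g(8) = mex{0,1} = 2
g(9) = mex{0,1,3} = 2
g(10) = mex{0,1,2} = 3
g(11) = mex{0,1,2} = 3
So g(11) = 3.
The value of a disjunctive sum is the nim-sum of the parts.
Combined value = 2 XOR 3 = 1.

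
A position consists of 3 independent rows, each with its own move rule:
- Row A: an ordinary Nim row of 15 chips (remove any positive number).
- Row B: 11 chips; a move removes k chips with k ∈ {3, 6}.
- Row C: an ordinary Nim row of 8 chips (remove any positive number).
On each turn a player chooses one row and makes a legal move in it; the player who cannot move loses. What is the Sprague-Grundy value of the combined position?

Row A is a plain Nim row of size 15, so its Grundy value is 15.
Build the Grundy sequence for row B with g(k) = mex{g(k−s) : s ∈ {3, 6}, s ≤ k}:
k:     0  1  2  3  4  5  6  7  8  9 10 11
g(k):  0  0  0  1  1  1  2  2  2  0  0  0
So g(11) = 0.
Row C is a plain Nim row of size 8, so its Grundy value is 8.
By the Sprague-Grundy theorem, the Grundy value of a sum of independent games is the XOR of the component values.
Combined value = 15 XOR 0 XOR 8 = 7.

7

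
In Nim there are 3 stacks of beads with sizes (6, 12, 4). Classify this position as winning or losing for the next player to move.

Compute the nim-sum pairwise:
6 ⊕ 12 = 10
10 ⊕ 4 = 14
The nim-sum is 14 ≠ 0, so this is an N-position: the player to move can win.

Winning position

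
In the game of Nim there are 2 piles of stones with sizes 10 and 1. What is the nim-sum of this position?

11

Compute the nim-sum pairwise:
10 ⊕ 1 = 11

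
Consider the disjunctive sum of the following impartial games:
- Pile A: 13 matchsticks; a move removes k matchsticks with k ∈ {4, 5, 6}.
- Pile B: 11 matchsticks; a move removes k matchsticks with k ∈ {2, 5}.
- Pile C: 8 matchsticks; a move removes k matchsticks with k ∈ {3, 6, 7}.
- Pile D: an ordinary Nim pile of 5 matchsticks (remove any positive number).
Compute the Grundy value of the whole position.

Grundy values for pile A (subtraction set {4, 5, 6}):
g(0) = mex{} = 0
g(1) = mex{} = 0
g(2) = mex{} = 0
g(3) = mex{} = 0
g(4) = mex{0} = 1
g(5) = mex{0} = 1
g(6) = mex{0} = 1
g(7) = mex{0} = 1
g(8) = mex{0,1} = 2
g(9) = mex{0,1} = 2
g(10) = mex{1} = 0
g(11) = mex{1} = 0
g(12) = mex{1,2} = 0
g(13) = mex{1,2} = 0
So g(13) = 0.
Build the Grundy sequence for pile B with g(k) = mex{g(k−s) : s ∈ {2, 5}, s ≤ k}:
k:     0  1  2  3  4  5  6  7  8  9 10 11
g(k):  0  0  1  1  0  2  1  0  0  1  1  0
So g(11) = 0.
Build the Grundy sequence for pile C with g(k) = mex{g(k−s) : s ∈ {3, 6, 7}, s ≤ k}:
k:     0  1  2  3  4  5  6  7  8
g(k):  0  0  0  1  1  1  2  2  2
So g(8) = 2.
Pile D is a plain Nim pile of size 5, so its Grundy value is 5.
By the Sprague-Grundy theorem, the Grundy value of a sum of independent games is the XOR of the component values.
Combined value = 0 XOR 0 XOR 2 XOR 5 = 7.

7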